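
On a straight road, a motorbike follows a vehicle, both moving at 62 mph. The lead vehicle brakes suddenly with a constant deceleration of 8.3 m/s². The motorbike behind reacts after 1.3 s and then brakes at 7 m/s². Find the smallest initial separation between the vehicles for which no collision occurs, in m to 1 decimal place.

62 mph × 0.44704 = 27.7165 m/s.
Leader travels v²/(2a_L) = 768.204 / 16.600 = 46.277 m before stopping.
Follower covers v·t_r = 27.7165 × 1.3 = 36.031 m while reacting, then v²/(2a_F) = 768.204 / 14.000 = 54.872 m while braking, for a total of 36.031 + 54.872 = 90.903 m.
Since a_F ≤ a_L and the follower starts braking later, the follower is never slower than the leader, so the closest approach is when both have stopped.
Minimum gap = 90.903 − 46.277 = 44.626 m.

Minimum gap ≈ 44.6 m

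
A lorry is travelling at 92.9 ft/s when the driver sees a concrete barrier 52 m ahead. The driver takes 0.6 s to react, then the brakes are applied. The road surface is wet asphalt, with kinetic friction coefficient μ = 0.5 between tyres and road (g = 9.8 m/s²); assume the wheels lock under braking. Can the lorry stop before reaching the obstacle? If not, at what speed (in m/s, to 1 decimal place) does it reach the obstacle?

92.9 ft/s × 0.3048 = 28.3159 m/s.
a = μg = 0.5 × 9.8 = 4.900 m/s².
Reaction distance = 28.3159 × 0.6 = 16.990 m.
Braking distance needed to stop: v²/(2a) = 801.790 / 9.800 = 81.815 m, so total needed = 16.990 + 81.815 = 98.805 m > 52 m — it cannot stop.
Distance remaining when braking begins: 52 − 16.990 = 35.010 m.
v² = v₀² − 2a·d = 801.790 − 2 × 4.900 × 35.010 = 458.692 m²/s².
v = √458.692 = 21.417 m/s.

No — it strikes the obstacle at 21.4 m/s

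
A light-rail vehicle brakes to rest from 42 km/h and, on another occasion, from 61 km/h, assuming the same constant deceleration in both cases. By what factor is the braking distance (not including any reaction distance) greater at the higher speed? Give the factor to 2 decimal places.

Braking distance d = v²/(2a), so with a fixed, d ∝ v².
Factor = (61/42)² = 1.4524² = 2.1095.

Factor ≈ 2.11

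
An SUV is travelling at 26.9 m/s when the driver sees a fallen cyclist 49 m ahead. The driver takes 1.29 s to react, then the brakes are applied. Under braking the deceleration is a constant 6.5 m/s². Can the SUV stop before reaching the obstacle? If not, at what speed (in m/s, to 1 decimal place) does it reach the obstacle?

No — it strikes the obstacle at 23.2 m/s

Reaction distance = 26.9000 × 1.29 = 34.701 m.
Braking distance needed to stop: v²/(2a) = 723.610 / 13.000 = 55.662 m, so total needed = 34.701 + 55.662 = 90.363 m > 49 m — it cannot stop.
Distance remaining when braking begins: 49 − 34.701 = 14.299 m.
v² = v₀² − 2a·d = 723.610 − 2 × 6.500 × 14.299 = 537.723 m²/s².
v = √537.723 = 23.189 m/s.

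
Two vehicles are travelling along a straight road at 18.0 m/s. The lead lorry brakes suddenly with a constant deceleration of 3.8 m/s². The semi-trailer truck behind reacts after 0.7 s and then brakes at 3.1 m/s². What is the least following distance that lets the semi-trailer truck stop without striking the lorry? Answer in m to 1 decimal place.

Minimum gap ≈ 22.2 m

Leader travels v²/(2a_L) = 324.000 / 7.600 = 42.632 m before stopping.
Follower covers v·t_r = 18.0000 × 0.7 = 12.600 m while reacting, then v²/(2a_F) = 324.000 / 6.200 = 52.258 m while braking, for a total of 12.600 + 52.258 = 64.858 m.
Since a_F ≤ a_L and the follower starts braking later, the follower is never slower than the leader, so the closest approach is when both have stopped.
Minimum gap = 64.858 − 42.632 = 22.226 m.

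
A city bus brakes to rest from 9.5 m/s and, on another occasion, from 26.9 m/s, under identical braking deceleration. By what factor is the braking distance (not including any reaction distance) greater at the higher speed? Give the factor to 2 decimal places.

Braking distance d = v²/(2a), so with a fixed, d ∝ v².
Factor = (26.9/9.5)² = 2.8316² = 8.0180.

Factor ≈ 8.02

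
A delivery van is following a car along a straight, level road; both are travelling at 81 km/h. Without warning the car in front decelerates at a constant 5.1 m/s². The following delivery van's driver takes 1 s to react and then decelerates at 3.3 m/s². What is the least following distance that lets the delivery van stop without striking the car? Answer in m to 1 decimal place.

81 km/h ÷ 3.6 = 22.5000 m/s.
Leader travels v²/(2a_L) = 506.250 / 10.200 = 49.632 m before stopping.
Follower covers v·t_r = 22.5000 × 1 = 22.500 m while reacting, then v²/(2a_F) = 506.250 / 6.600 = 76.705 m while braking, for a total of 22.500 + 76.705 = 99.205 m.
Since a_F ≤ a_L and the follower starts braking later, the follower is never slower than the leader, so the closest approach is when both have stopped.
Minimum gap = 99.205 − 49.632 = 49.573 m.

Minimum gap ≈ 49.6 m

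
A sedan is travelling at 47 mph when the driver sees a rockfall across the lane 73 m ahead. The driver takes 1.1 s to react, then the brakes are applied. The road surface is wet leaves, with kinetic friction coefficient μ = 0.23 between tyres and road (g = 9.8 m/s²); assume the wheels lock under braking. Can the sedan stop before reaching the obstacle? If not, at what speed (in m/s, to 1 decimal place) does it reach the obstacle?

47 mph × 0.44704 = 21.0109 m/s.
a = μg = 0.23 × 9.8 = 2.254 m/s².
Reaction distance = 21.0109 × 1.1 = 23.112 m.
Braking distance needed to stop: v²/(2a) = 441.458 / 4.508 = 97.928 m, so total needed = 23.112 + 97.928 = 121.040 m > 73 m — it cannot stop.
Distance remaining when braking begins: 73 − 23.112 = 49.888 m.
v² = v₀² − 2a·d = 441.458 − 2 × 2.254 × 49.888 = 216.563 m²/s².
v = √216.563 = 14.716 m/s.

No — it strikes the obstacle at 14.7 m/s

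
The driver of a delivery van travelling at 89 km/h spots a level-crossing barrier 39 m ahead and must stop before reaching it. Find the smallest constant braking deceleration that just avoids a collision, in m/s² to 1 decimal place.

Required deceleration ≈ 7.8 m/s²

89 km/h ÷ 3.6 = 24.7222 m/s.
v² = 2a·d ⇒ a = v²/(2d) = 24.7222² / (2 × 39.000) = 611.187 / 78.000 = 7.8357 m/s².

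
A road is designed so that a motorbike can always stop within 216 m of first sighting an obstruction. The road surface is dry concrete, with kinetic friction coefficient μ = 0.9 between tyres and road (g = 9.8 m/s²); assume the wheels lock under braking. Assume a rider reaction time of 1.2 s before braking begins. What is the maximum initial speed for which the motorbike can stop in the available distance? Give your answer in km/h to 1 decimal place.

Maximum speed ≈ 187.4 km/h

a = μg = 0.9 × 9.8 = 8.820 m/s².
Stopping distance: v·t_r + v²/(2a) = 216 with t_r = 1.2 s and a = 8.820 m/s².
So v² + 21.168 v − 3810.24 = 0.
Positive root: v = −a·t_r + √((a·t_r)² + 2a·d) = −10.584 + √(112.021 + 3810.24) = 52.0440 m/s.
52.0440 m/s × 3.6 = 187.358 km/h.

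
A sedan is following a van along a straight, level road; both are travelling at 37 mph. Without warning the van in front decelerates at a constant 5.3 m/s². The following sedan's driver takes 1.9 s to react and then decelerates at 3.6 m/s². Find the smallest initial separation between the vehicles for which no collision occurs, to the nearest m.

Minimum gap ≈ 44 m

37 mph × 0.44704 = 16.5405 m/s.
Leader travels v²/(2a_L) = 273.588 / 10.600 = 25.810 m before stopping.
Follower covers v·t_r = 16.5405 × 1.9 = 31.427 m while reacting, then v²/(2a_F) = 273.588 / 7.200 = 37.998 m while braking, for a total of 31.427 + 37.998 = 69.425 m.
Since a_F ≤ a_L and the follower starts braking later, the follower is never slower than the leader, so the closest approach is when both have stopped.
Minimum gap = 69.425 − 25.810 = 43.615 m.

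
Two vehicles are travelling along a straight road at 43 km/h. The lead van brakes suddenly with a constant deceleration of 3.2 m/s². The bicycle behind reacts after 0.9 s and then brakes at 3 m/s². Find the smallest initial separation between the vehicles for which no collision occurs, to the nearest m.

43 km/h ÷ 3.6 = 11.9444 m/s.
Leader travels v²/(2a_L) = 142.669 / 6.400 = 22.292 m before stopping.
Follower covers v·t_r = 11.9444 × 0.9 = 10.750 m while reacting, then v²/(2a_F) = 142.669 / 6.000 = 23.778 m while braking, for a total of 10.750 + 23.778 = 34.528 m.
Since a_F ≤ a_L and the follower starts braking later, the follower is never slower than the leader, so the closest approach is when both have stopped.
Minimum gap = 34.528 − 22.292 = 12.236 m.

Minimum gap ≈ 12 m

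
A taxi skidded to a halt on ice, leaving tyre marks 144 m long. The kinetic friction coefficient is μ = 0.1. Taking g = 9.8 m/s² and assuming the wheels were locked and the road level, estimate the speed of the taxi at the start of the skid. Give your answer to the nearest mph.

Deceleration a = μg = 0.1 × 9.8 = 0.980 m/s².
v = √(2a·d) = √(2 × 0.980 × 144) = √282.240 = 16.8000 m/s.
= 16.8000 ÷ 0.44704 = 37.581 mph.

Initial speed ≈ 38 mph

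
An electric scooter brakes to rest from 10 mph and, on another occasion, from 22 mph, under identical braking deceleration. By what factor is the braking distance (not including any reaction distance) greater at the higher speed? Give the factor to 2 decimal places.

Braking distance d = v²/(2a), so with a fixed, d ∝ v².
Factor = (22/10)² = 2.2000² = 4.8400.

Factor ≈ 4.84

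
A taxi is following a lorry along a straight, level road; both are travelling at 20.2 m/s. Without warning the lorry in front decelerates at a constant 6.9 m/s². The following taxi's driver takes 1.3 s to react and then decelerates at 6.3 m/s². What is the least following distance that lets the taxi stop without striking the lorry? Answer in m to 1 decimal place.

Minimum gap ≈ 29.1 m

Leader travels v²/(2a_L) = 408.040 / 13.800 = 29.568 m before stopping.
Follower covers v·t_r = 20.2000 × 1.3 = 26.260 m while reacting, then v²/(2a_F) = 408.040 / 12.600 = 32.384 m while braking, for a total of 26.260 + 32.384 = 58.644 m.
Since a_F ≤ a_L and the follower starts braking later, the follower is never slower than the leader, so the closest approach is when both have stopped.
Minimum gap = 58.644 − 29.568 = 29.076 m.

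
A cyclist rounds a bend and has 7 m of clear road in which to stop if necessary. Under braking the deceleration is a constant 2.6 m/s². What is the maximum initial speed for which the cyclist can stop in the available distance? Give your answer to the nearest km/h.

v²/(2a) = d ⇒ v = √(2 × 2.600 × 7) = √36.40 = 6.0332 m/s.
6.0332 m/s × 3.6 = 21.720 km/h.

Maximum speed ≈ 22 km/h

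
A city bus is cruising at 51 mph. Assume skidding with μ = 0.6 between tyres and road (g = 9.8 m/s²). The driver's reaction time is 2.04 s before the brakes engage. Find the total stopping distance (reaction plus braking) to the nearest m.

Total stopping distance ≈ 91 m

51 mph × 0.44704 = 22.7990 m/s.
a = μg = 0.6 × 9.8 = 5.880 m/s².
Reaction distance = v·t_r = 22.7990 × 2.04 = 46.510 m.
Braking distance = v²/(2a) = 22.7990² / (2 × 5.880) = 519.794 / 11.760 = 44.200 m.
Total = 46.510 + 44.200 = 90.710 m.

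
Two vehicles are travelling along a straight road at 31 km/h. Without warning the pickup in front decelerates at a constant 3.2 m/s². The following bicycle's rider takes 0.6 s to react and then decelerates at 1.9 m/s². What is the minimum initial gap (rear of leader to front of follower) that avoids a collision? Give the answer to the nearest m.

Minimum gap ≈ 13 m

31 km/h ÷ 3.6 = 8.6111 m/s.
Leader travels v²/(2a_L) = 74.151 / 6.400 = 11.586 m before stopping.
Follower covers v·t_r = 8.6111 × 0.6 = 5.167 m while reacting, then v²/(2a_F) = 74.151 / 3.800 = 19.513 m while braking, for a total of 5.167 + 19.513 = 24.680 m.
Since a_F ≤ a_L and the follower starts braking later, the follower is never slower than the leader, so the closest approach is when both have stopped.
Minimum gap = 24.680 − 11.586 = 13.094 m.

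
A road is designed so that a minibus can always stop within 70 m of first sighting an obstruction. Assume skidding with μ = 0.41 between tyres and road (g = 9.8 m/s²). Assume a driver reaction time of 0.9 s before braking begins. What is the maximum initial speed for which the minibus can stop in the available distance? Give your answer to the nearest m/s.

Maximum speed ≈ 20 m/s

a = μg = 0.41 × 9.8 = 4.018 m/s².
Stopping distance: v·t_r + v²/(2a) = 70 with t_r = 0.9 s and a = 4.018 m/s².
So v² + 7.232 v − 562.52 = 0.
Positive root: v = −a·t_r + √((a·t_r)² + 2a·d) = −3.616 + √(13.075 + 562.52) = 20.3756 m/s.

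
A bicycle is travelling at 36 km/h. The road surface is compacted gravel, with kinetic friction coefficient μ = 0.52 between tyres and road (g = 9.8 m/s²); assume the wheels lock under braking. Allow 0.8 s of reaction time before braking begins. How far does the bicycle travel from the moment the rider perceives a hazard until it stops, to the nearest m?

Total stopping distance ≈ 18 m

36 km/h ÷ 3.6 = 10.0000 m/s.
a = μg = 0.52 × 9.8 = 5.096 m/s².
Reaction distance = v·t_r = 10.0000 × 0.8 = 8.000 m.
Braking distance = v²/(2a) = 10.0000² / (2 × 5.096) = 100.000 / 10.192 = 9.812 m.
Total = 8.000 + 9.812 = 17.812 m.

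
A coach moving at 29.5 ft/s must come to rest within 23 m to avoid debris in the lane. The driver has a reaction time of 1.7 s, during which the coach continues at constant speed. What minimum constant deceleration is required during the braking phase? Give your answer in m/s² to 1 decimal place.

Required deceleration ≈ 5.2 m/s²

29.5 ft/s × 0.3048 = 8.9916 m/s.
Distance covered during reaction = 8.9916 × 1.7 = 15.286 m.
Distance available for braking: 23 − 15.286 = 7.714 m.
v² = 2a·d ⇒ a = v²/(2d) = 8.9916² / (2 × 7.714) = 80.849 / 15.428 = 5.2404 m/s².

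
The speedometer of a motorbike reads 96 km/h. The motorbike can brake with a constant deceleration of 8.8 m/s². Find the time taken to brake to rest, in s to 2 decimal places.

96 km/h ÷ 3.6 = 26.6667 m/s.
Braking time = v/a = 26.6667 / 8.800 = 3.030 s.

Braking time ≈ 3.03 s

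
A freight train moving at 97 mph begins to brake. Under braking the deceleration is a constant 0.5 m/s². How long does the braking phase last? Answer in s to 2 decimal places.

Braking time ≈ 86.73 s

97 mph × 0.44704 = 43.3629 m/s.
Braking time = v/a = 43.3629 / 0.500 = 86.726 s.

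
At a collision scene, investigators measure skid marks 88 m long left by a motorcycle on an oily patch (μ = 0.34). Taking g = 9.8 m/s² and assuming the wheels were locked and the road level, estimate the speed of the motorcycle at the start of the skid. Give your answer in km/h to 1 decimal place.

Initial speed ≈ 87.2 km/h

Deceleration a = μg = 0.34 × 9.8 = 3.332 m/s².
v = √(2a·d) = √(2 × 3.332 × 88) = √586.432 = 24.2164 m/s.
= 24.2164 × 3.6 = 87.179 km/h.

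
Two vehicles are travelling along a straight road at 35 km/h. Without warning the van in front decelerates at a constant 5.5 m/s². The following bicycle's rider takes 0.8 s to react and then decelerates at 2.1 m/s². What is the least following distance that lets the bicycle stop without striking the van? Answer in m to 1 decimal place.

35 km/h ÷ 3.6 = 9.7222 m/s.
Leader travels v²/(2a_L) = 94.521 / 11.000 = 8.593 m before stopping.
Follower covers v·t_r = 9.7222 × 0.8 = 7.778 m while reacting, then v²/(2a_F) = 94.521 / 4.200 = 22.505 m while braking, for a total of 7.778 + 22.505 = 30.283 m.
Since a_F ≤ a_L and the follower starts braking later, the follower is never slower than the leader, so the closest approach is when both have stopped.
Minimum gap = 30.283 − 8.593 = 21.690 m.

Minimum gap ≈ 21.7 m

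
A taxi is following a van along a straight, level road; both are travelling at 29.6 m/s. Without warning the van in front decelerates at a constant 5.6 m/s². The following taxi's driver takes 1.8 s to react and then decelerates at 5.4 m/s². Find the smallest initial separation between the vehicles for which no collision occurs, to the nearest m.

Leader travels v²/(2a_L) = 876.160 / 11.200 = 78.229 m before stopping.
Follower covers v·t_r = 29.6000 × 1.8 = 53.280 m while reacting, then v²/(2a_F) = 876.160 / 10.800 = 81.126 m while braking, for a total of 53.280 + 81.126 = 134.406 m.
Since a_F ≤ a_L and the follower starts braking later, the follower is never slower than the leader, so the closest approach is when both have stopped.
Minimum gap = 134.406 − 78.229 = 56.177 m.

Minimum gap ≈ 56 m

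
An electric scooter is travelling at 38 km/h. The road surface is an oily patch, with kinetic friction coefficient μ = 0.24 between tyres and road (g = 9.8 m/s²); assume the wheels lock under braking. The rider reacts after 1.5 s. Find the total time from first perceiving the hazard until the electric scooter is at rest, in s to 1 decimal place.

Total time ≈ 6.0 s

38 km/h ÷ 3.6 = 10.5556 m/s.
a = μg = 0.24 × 9.8 = 2.352 m/s².
Braking time = v/a = 10.5556 / 2.352 = 4.488 s.
Total = 1.5 + 4.488 = 5.988 s.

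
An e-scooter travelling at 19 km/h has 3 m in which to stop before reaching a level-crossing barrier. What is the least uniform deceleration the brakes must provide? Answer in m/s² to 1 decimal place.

Required deceleration ≈ 4.6 m/s²

19 km/h ÷ 3.6 = 5.2778 m/s.
v² = 2a·d ⇒ a = v²/(2d) = 5.2778² / (2 × 3.000) = 27.855 / 6.000 = 4.6425 m/s².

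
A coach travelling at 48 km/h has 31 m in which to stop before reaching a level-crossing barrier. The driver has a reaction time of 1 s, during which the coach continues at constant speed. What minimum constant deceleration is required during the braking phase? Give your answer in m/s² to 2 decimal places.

Required deceleration ≈ 5.03 m/s²

48 km/h ÷ 3.6 = 13.3333 m/s.
Distance covered during reaction = 13.3333 × 1 = 13.333 m.
Distance available for braking: 31 − 13.333 = 17.667 m.
v² = 2a·d ⇒ a = v²/(2d) = 13.3333² / (2 × 17.667) = 177.777 / 35.334 = 5.0313 m/s².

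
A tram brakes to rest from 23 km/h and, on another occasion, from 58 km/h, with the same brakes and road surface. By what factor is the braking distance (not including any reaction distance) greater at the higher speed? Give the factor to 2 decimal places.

Factor ≈ 6.36

Braking distance d = v²/(2a), so with a fixed, d ∝ v².
Factor = (58/23)² = 2.5217² = 6.3590.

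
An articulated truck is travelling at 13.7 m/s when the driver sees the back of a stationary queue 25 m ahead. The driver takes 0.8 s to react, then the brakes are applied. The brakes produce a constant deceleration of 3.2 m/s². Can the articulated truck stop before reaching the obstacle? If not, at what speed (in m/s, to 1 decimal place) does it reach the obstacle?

No — it strikes the obstacle at 9.9 m/s

Reaction distance = 13.7000 × 0.8 = 10.960 m.
Braking distance needed to stop: v²/(2a) = 187.690 / 6.400 = 29.327 m, so total needed = 10.960 + 29.327 = 40.287 m > 25 m — it cannot stop.
Distance remaining when braking begins: 25 − 10.960 = 14.040 m.
v² = v₀² − 2a·d = 187.690 − 2 × 3.200 × 14.040 = 97.834 m²/s².
v = √97.834 = 9.891 m/s.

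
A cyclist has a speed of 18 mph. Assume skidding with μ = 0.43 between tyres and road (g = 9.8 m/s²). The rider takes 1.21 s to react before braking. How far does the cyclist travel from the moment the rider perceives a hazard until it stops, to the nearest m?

18 mph × 0.44704 = 8.0467 m/s.
a = μg = 0.43 × 9.8 = 4.214 m/s².
Reaction distance = v·t_r = 8.0467 × 1.21 = 9.737 m.
Braking distance = v²/(2a) = 8.0467² / (2 × 4.214) = 64.749 / 8.428 = 7.683 m.
Total = 9.737 + 7.683 = 17.420 m.

Total stopping distance ≈ 17 m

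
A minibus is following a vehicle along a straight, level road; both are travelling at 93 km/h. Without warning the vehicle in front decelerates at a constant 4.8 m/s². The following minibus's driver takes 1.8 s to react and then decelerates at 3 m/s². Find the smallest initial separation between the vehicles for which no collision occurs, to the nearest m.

93 km/h ÷ 3.6 = 25.8333 m/s.
Leader travels v²/(2a_L) = 667.359 / 9.600 = 69.517 m before stopping.
Follower covers v·t_r = 25.8333 × 1.8 = 46.500 m while reacting, then v²/(2a_F) = 667.359 / 6.000 = 111.227 m while braking, for a total of 46.500 + 111.227 = 157.727 m.
Since a_F ≤ a_L and the follower starts braking later, the follower is never slower than the leader, so the closest approach is when both have stopped.
Minimum gap = 157.727 − 69.517 = 88.210 m.

Minimum gap ≈ 88 m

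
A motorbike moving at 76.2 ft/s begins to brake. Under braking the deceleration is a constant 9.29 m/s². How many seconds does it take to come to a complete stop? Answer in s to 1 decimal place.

76.2 ft/s × 0.3048 = 23.2258 m/s.
Braking time = v/a = 23.2258 / 9.290 = 2.500 s.

Braking time ≈ 2.5 s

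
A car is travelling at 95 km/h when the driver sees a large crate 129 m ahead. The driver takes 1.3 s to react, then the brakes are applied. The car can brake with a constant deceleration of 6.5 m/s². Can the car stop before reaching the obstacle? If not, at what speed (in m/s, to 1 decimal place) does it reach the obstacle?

95 km/h ÷ 3.6 = 26.3889 m/s.
Reaction distance = 26.3889 × 1.3 = 34.306 m.
Braking distance = v²/(2a) = 696.374 / 13.000 = 53.567 m.
Total stopping distance = 34.306 + 53.567 = 87.873 m, vs 129 m available — it stops with 129 − 87.873 = 41.127 m to spare.

Yes — it stops about 41.1 m short of the obstacle, so it never reaches it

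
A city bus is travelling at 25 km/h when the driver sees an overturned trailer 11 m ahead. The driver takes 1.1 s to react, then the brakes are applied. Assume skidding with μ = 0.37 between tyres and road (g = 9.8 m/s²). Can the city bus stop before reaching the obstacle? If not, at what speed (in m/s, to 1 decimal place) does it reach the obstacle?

25 km/h ÷ 3.6 = 6.9444 m/s.
a = μg = 0.37 × 9.8 = 3.626 m/s².
Reaction distance = 6.9444 × 1.1 = 7.639 m.
Braking distance needed to stop: v²/(2a) = 48.225 / 7.252 = 6.650 m, so total needed = 7.639 + 6.650 = 14.289 m > 11 m — it cannot stop.
Distance remaining when braking begins: 11 − 7.639 = 3.361 m.
v² = v₀² − 2a·d = 48.225 − 2 × 3.626 × 3.361 = 23.851 m²/s².
v = √23.851 = 4.884 m/s.

No — it strikes the obstacle at 4.9 m/s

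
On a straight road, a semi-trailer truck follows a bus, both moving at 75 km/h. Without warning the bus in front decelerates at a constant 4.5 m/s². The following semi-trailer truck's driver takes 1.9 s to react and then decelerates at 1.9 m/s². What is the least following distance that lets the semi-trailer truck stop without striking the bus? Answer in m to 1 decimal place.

Minimum gap ≈ 105.6 m

75 km/h ÷ 3.6 = 20.8333 m/s.
Leader travels v²/(2a_L) = 434.026 / 9.000 = 48.225 m before stopping.
Follower covers v·t_r = 20.8333 × 1.9 = 39.583 m while reacting, then v²/(2a_F) = 434.026 / 3.800 = 114.217 m while braking, for a total of 39.583 + 114.217 = 153.800 m.
Since a_F ≤ a_L and the follower starts braking later, the follower is never slower than the leader, so the closest approach is when both have stopped.
Minimum gap = 153.800 − 48.225 = 105.575 m.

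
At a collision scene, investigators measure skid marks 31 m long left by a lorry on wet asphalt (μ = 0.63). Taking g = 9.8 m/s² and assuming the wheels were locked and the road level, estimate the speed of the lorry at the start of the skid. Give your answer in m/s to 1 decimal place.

Initial speed ≈ 19.6 m/s

Deceleration a = μg = 0.63 × 9.8 = 6.174 m/s².
v = √(2a·d) = √(2 × 6.174 × 31) = √382.788 = 19.5650 m/s.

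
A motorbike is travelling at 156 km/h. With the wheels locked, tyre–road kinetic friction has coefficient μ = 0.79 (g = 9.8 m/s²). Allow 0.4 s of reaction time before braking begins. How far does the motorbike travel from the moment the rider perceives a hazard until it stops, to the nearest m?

156 km/h ÷ 3.6 = 43.3333 m/s.
a = μg = 0.79 × 9.8 = 7.742 m/s².
Reaction distance = v·t_r = 43.3333 × 0.4 = 17.333 m.
Braking distance = v²/(2a) = 43.3333² / (2 × 7.742) = 1877.775 / 15.484 = 121.272 m.
Total = 17.333 + 121.272 = 138.605 m.

Total stopping distance ≈ 139 m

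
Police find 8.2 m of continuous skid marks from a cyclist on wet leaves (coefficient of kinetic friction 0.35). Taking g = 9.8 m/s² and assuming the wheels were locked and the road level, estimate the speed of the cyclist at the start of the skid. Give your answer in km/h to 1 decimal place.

Initial speed ≈ 27.0 km/h

Deceleration a = μg = 0.35 × 9.8 = 3.430 m/s².
v = √(2a·d) = √(2 × 3.430 × 8.2) = √56.252 = 7.5001 m/s.
= 7.5001 × 3.6 = 27.000 km/h.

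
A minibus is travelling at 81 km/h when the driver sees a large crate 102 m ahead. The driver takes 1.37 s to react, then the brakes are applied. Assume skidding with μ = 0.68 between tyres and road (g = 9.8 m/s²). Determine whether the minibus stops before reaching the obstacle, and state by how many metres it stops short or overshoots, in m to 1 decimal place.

81 km/h ÷ 3.6 = 22.5000 m/s.
a = μg = 0.68 × 9.8 = 6.664 m/s².
Reaction distance = 22.5000 × 1.37 = 30.825 m.
Braking distance = v²/(2a) = 506.250 / 13.328 = 37.984 m.
Total stopping distance = 30.825 + 37.984 = 68.809 m, vs 102 m available — it stops with 102 − 68.809 = 33.191 m to spare.

Yes — it stops 33.2 m short of the obstacle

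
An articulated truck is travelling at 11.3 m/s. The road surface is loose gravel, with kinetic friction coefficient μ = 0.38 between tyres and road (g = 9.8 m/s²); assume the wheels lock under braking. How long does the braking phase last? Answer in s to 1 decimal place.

Braking time ≈ 3.0 s

a = μg = 0.38 × 9.8 = 3.724 m/s².
Braking time = v/a = 11.3000 / 3.724 = 3.034 s.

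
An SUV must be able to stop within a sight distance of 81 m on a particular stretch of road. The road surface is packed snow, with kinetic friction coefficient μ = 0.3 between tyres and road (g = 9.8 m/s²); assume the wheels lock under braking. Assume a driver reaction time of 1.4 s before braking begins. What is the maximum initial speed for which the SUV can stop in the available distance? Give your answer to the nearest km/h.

Maximum speed ≈ 65 km/h

a = μg = 0.3 × 9.8 = 2.940 m/s².
Stopping distance: v·t_r + v²/(2a) = 81 with t_r = 1.4 s and a = 2.940 m/s².
So v² + 8.232 v − 476.28 = 0.
Positive root: v = −a·t_r + √((a·t_r)² + 2a·d) = −4.116 + √(16.941 + 476.28) = 18.0926 m/s.
18.0926 m/s × 3.6 = 65.133 km/h.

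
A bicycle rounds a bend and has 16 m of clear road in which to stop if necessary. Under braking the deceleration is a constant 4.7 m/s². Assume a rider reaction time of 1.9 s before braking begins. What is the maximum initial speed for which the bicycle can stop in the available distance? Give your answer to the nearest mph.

Stopping distance: v·t_r + v²/(2a) = 16 with t_r = 1.9 s and a = 4.700 m/s².
So v² + 17.860 v − 150.40 = 0.
Positive root: v = −a·t_r + √((a·t_r)² + 2a·d) = −8.930 + √(79.745 + 150.40) = 6.2405 m/s.
6.2405 m/s ÷ 0.44704 = 13.960 mph.

Maximum speed ≈ 14 mph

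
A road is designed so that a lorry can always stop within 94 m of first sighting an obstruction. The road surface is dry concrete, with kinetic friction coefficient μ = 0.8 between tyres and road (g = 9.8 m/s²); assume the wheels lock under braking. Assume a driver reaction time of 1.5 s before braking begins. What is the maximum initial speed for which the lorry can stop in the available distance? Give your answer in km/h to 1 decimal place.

a = μg = 0.8 × 9.8 = 7.840 m/s².
Stopping distance: v·t_r + v²/(2a) = 94 with t_r = 1.5 s and a = 7.840 m/s².
So v² + 23.520 v − 1473.92 = 0.
Positive root: v = −a·t_r + √((a·t_r)² + 2a·d) = −11.760 + √(138.298 + 1473.92) = 28.3924 m/s.
28.3924 m/s × 3.6 = 102.213 km/h.

Maximum speed ≈ 102.2 km/h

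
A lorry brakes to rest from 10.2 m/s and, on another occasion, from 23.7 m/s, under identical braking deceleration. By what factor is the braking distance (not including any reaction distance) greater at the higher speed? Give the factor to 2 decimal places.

Factor ≈ 5.40

Braking distance d = v²/(2a), so with a fixed, d ∝ v².
Factor = (23.7/10.2)² = 2.3235² = 5.3987.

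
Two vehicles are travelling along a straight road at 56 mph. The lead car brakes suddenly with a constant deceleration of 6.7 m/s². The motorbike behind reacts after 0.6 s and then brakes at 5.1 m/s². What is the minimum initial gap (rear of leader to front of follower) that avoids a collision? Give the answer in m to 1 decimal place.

56 mph × 0.44704 = 25.0342 m/s.
Leader travels v²/(2a_L) = 626.711 / 13.400 = 46.769 m before stopping.
Follower covers v·t_r = 25.0342 × 0.6 = 15.021 m while reacting, then v²/(2a_F) = 626.711 / 10.200 = 61.442 m while braking, for a total of 15.021 + 61.442 = 76.463 m.
Since a_F ≤ a_L and the follower starts braking later, the follower is never slower than the leader, so the closest approach is when both have stopped.
Minimum gap = 76.463 − 46.769 = 29.694 m.

Minimum gap ≈ 29.7 m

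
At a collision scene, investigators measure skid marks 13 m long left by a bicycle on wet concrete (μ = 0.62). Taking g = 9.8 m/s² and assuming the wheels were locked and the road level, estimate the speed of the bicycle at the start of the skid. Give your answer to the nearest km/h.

Deceleration a = μg = 0.62 × 9.8 = 6.076 m/s².
v = √(2a·d) = √(2 × 6.076 × 13) = √157.976 = 12.5689 m/s.
= 12.5689 × 3.6 = 45.248 km/h.

Initial speed ≈ 45 km/h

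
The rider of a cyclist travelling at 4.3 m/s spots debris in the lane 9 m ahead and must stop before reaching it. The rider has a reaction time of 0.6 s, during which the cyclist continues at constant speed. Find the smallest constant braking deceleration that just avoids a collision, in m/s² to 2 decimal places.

Distance covered during reaction = 4.3000 × 0.6 = 2.580 m.
Distance available for braking: 9 − 2.580 = 6.420 m.
v² = 2a·d ⇒ a = v²/(2d) = 4.3000² / (2 × 6.420) = 18.490 / 12.840 = 1.4400 m/s².

Required deceleration ≈ 1.44 m/s²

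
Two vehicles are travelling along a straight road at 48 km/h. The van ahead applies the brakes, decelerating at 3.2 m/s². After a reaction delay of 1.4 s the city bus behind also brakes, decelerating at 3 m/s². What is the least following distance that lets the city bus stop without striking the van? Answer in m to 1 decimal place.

48 km/h ÷ 3.6 = 13.3333 m/s.
Leader travels v²/(2a_L) = 177.777 / 6.400 = 27.778 m before stopping.
Follower covers v·t_r = 13.3333 × 1.4 = 18.667 m while reacting, then v²/(2a_F) = 177.777 / 6.000 = 29.629 m while braking, for a total of 18.667 + 29.629 = 48.296 m.
Since a_F ≤ a_L and the follower starts braking later, the follower is never slower than the leader, so the closest approach is when both have stopped.
Minimum gap = 48.296 − 27.778 = 20.518 m.

Minimum gap ≈ 20.5 m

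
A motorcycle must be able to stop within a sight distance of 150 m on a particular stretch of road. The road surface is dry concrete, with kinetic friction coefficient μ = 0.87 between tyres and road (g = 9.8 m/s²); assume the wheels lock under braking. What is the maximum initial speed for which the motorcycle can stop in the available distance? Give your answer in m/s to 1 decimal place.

Maximum speed ≈ 50.6 m/s

a = μg = 0.87 × 9.8 = 8.526 m/s².
v²/(2a) = d ⇒ v = √(2 × 8.526 × 150) = √2557.80 = 50.5747 m/s.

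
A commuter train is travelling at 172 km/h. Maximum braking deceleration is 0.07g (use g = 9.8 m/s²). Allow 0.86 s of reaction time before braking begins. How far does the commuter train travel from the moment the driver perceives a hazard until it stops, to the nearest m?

172 km/h ÷ 3.6 = 47.7778 m/s.
a = 0.07 × 9.8 = 0.686 m/s².
Reaction distance = v·t_r = 47.7778 × 0.86 = 41.089 m.
Braking distance = v²/(2a) = 47.7778² / (2 × 0.686) = 2282.718 / 1.372 = 1663.789 m.
Total = 41.089 + 1663.789 = 1704.878 m.

Total stopping distance ≈ 1705 m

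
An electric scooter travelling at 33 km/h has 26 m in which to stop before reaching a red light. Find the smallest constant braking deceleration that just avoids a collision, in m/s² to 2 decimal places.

Required deceleration ≈ 1.62 m/s²

33 km/h ÷ 3.6 = 9.1667 m/s.
v² = 2a·d ⇒ a = v²/(2d) = 9.1667² / (2 × 26.000) = 84.028 / 52.000 = 1.6159 m/s².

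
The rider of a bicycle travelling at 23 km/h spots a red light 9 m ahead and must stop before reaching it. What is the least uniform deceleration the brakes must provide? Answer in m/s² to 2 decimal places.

Required deceleration ≈ 2.27 m/s²

23 km/h ÷ 3.6 = 6.3889 m/s.
v² = 2a·d ⇒ a = v²/(2d) = 6.3889² / (2 × 9.000) = 40.818 / 18.000 = 2.2677 m/s².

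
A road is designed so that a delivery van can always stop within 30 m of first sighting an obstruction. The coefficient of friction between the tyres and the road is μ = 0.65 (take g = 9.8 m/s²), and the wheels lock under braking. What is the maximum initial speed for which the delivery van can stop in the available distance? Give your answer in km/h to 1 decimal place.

Maximum speed ≈ 70.4 km/h

a = μg = 0.65 × 9.8 = 6.370 m/s².
v²/(2a) = d ⇒ v = √(2 × 6.370 × 30) = √382.20 = 19.5499 m/s.
19.5499 m/s × 3.6 = 70.380 km/h.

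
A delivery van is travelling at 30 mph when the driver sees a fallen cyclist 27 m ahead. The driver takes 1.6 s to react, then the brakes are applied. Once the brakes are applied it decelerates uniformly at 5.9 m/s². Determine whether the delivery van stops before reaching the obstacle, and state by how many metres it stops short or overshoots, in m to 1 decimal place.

No — it overshoots by 9.7 m

30 mph × 0.44704 = 13.4112 m/s.
Reaction distance = 13.4112 × 1.6 = 21.458 m.
Braking distance = v²/(2a) = 179.860 / 11.800 = 15.242 m.
Total stopping distance = 21.458 + 15.242 = 36.700 m, vs 27 m available — it cannot stop in time and overshoots by 36.700 − 27 = 9.700 m.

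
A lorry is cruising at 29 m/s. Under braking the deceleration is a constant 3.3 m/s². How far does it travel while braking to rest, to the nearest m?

Braking distance = v²/(2a) = 29.0000² / (2 × 3.300) = 841.000 / 6.600 = 127.424 m.

Braking distance ≈ 127 m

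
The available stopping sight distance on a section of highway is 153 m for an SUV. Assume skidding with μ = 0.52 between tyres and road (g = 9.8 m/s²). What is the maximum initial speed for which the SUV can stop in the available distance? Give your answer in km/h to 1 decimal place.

a = μg = 0.52 × 9.8 = 5.096 m/s².
v²/(2a) = d ⇒ v = √(2 × 5.096 × 153) = √1559.38 = 39.4890 m/s.
39.4890 m/s × 3.6 = 142.160 km/h.

Maximum speed ≈ 142.2 km/h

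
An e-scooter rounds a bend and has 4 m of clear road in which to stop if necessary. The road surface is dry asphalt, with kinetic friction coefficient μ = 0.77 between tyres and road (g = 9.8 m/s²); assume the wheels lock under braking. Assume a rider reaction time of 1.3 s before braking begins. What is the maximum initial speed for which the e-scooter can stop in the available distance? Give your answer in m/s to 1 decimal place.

a = μg = 0.77 × 9.8 = 7.546 m/s².
Stopping distance: v·t_r + v²/(2a) = 4 with t_r = 1.3 s and a = 7.546 m/s².
So v² + 19.620 v − 60.37 = 0.
Positive root: v = −a·t_r + √((a·t_r)² + 2a·d) = −9.810 + √(96.236 + 60.37) = 2.7042 m/s.

Maximum speed ≈ 2.7 m/s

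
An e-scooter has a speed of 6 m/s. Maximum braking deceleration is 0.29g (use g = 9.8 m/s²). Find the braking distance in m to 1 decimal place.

a = 0.29 × 9.8 = 2.842 m/s².
Braking distance = v²/(2a) = 6.0000² / (2 × 2.842) = 36.000 / 5.684 = 6.334 m.

Braking distance ≈ 6.3 m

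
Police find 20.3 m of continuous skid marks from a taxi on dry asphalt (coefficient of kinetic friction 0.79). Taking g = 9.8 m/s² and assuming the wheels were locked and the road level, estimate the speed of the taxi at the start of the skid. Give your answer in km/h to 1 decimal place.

Initial speed ≈ 63.8 km/h

Deceleration a = μg = 0.79 × 9.8 = 7.742 m/s².
v = √(2a·d) = √(2 × 7.742 × 20.3) = √314.325 = 17.7292 m/s.
= 17.7292 × 3.6 = 63.825 km/h.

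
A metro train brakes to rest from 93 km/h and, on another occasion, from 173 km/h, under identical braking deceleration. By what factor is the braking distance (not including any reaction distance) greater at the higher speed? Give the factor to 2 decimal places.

Braking distance d = v²/(2a), so with a fixed, d ∝ v².
Factor = (173/93)² = 1.8602² = 3.4603.

Factor ≈ 3.46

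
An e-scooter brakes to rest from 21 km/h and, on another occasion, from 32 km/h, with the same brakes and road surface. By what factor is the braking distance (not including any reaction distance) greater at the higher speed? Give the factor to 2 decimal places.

Braking distance d = v²/(2a), so with a fixed, d ∝ v².
Factor = (32/21)² = 1.5238² = 2.3220.

Factor ≈ 2.32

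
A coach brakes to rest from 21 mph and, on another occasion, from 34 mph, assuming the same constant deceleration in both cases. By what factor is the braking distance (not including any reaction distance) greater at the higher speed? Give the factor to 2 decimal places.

Factor ≈ 2.62

Braking distance d = v²/(2a), so with a fixed, d ∝ v².
Factor = (34/21)² = 1.6190² = 2.6212.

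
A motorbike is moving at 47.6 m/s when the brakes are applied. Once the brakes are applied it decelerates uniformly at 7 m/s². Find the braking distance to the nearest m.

Braking distance = v²/(2a) = 47.6000² / (2 × 7.000) = 2265.760 / 14.000 = 161.840 m.

Braking distance ≈ 162 m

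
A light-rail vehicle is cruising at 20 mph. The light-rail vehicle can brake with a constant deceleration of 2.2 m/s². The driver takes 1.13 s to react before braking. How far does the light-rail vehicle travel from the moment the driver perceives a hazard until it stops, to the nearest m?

20 mph × 0.44704 = 8.9408 m/s.
Reaction distance = v·t_r = 8.9408 × 1.13 = 10.103 m.
Braking distance = v²/(2a) = 8.9408² / (2 × 2.200) = 79.938 / 4.400 = 18.168 m.
Total = 10.103 + 18.168 = 28.271 m.

Total stopping distance ≈ 28 m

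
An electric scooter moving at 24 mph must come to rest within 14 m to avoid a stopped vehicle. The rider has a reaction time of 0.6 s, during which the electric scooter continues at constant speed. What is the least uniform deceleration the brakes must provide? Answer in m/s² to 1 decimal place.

24 mph × 0.44704 = 10.7290 m/s.
Distance covered during reaction = 10.7290 × 0.6 = 6.437 m.
Distance available for braking: 14 − 6.437 = 7.563 m.
v² = 2a·d ⇒ a = v²/(2d) = 10.7290² / (2 × 7.563) = 115.111 / 15.126 = 7.6101 m/s².

Required deceleration ≈ 7.6 m/s²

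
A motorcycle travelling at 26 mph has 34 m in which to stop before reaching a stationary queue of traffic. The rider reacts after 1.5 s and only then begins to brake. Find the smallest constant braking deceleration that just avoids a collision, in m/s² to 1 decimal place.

26 mph × 0.44704 = 11.6230 m/s.
Distance covered during reaction = 11.6230 × 1.5 = 17.434 m.
Distance available for braking: 34 − 17.434 = 16.566 m.
v² = 2a·d ⇒ a = v²/(2d) = 11.6230² / (2 × 16.566) = 135.094 / 33.132 = 4.0774 m/s².

Required deceleration ≈ 4.1 m/s²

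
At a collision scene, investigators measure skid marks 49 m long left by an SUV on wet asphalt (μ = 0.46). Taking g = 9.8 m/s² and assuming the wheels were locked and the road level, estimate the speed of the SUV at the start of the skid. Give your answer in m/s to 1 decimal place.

Deceleration a = μg = 0.46 × 9.8 = 4.508 m/s².
v = √(2a·d) = √(2 × 4.508 × 49) = √441.784 = 21.0187 m/s.

Initial speed ≈ 21.0 m/s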